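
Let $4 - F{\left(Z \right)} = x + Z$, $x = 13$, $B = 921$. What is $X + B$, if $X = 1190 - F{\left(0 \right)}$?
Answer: $2120$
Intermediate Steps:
$F{\left(Z \right)} = -9 - Z$ ($F{\left(Z \right)} = 4 - \left(13 + Z\right) = -9 - Z$)
$X = 1199$ ($X = 1190 - \left(-9 - 0\right) = 1190 - \left(-9 + 0\right) = 1190 - -9 = 1190 + 9 = 1199$)
$X + B = 1199 + 921 = 2120$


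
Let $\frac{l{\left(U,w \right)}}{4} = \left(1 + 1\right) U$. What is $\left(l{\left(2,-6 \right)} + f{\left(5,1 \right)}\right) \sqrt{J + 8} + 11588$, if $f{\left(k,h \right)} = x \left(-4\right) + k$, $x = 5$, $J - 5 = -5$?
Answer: $11588 + 2 \sqrt{2} \approx 11591.0$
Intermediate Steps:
$J = 0$ ($J = 5 - 5 = 0$)
$f{\left(k,h \right)} = -20 + k$ ($f{\left(k,h \right)} = 5 \left(-4\right) + k = -20 + k$)
$l{\left(U,w \right)} = 8 U$ ($l{\left(U,w \right)} = 4 \left(1 + 1\right) U = 4 \cdot 2 U = 8 U$)
$\left(l{\left(2,-6 \right)} + f{\left(5,1 \right)}\right) \sqrt{J + 8} + 11588 = \left(8 \cdot 2 + \left(-20 + 5\right)\right) \sqrt{0 + 8} + 11588 = \left(16 - 15\right) \sqrt{8} + 11588 = 1 \cdot 2 \sqrt{2} + 11588 = 2 \sqrt{2} + 11588 = 11588 + 2 \sqrt{2}$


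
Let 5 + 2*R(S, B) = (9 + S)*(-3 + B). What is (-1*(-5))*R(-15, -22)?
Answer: 725/2 ≈ 362.50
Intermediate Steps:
R(S, B) = -5/2 + (-3 + B)*(9 + S)/2 (R(S, B) = -5/2 + ((9 + S)*(-3 + B))/2 = -5/2 + ((-3 + B)*(9 + S))/2 = -5/2 + (-3 + B)*(9 + S)/2)
(-1*(-5))*R(-15, -22) = (-1*(-5))*(-16 - 3/2*(-15) + (9/2)*(-22) + (½)*(-22)*(-15)) = 5*(-16 + 45/2 - 99 + 165) = 5*(145/2) = 725/2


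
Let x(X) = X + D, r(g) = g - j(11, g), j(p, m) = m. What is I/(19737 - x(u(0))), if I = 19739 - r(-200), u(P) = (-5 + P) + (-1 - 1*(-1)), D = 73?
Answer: 19739/19669 ≈ 1.0036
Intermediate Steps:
r(g) = 0 (r(g) = g - g = 0)
u(P) = -5 + P (u(P) = (-5 + P) + (-1 + 1) = (-5 + P) + 0 = -5 + P)
x(X) = 73 + X (x(X) = X + 73 = 73 + X)
I = 19739 (I = 19739 - 1*0 = 19739 + 0 = 19739)
I/(19737 - x(u(0))) = 19739/(19737 - (73 + (-5 + 0))) = 19739/(19737 - (73 - 5)) = 19739/(19737 - 1*68) = 19739/(19737 - 68) = 19739/19669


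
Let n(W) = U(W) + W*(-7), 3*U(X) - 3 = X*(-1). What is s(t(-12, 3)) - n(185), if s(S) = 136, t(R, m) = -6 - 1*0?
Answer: 4475/3 ≈ 1491.7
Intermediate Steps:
U(X) = 1 - X/3 (U(X) = 1 + (X*(-1))/3 = 1 + (-X)/3 = 1 - X/3)
t(R, m) = -6 (t(R, m) = -6 + 0 = -6)
n(W) = 1 - 22*W/3 (n(W) = (1 - W/3) + W*(-7) = (1 - W/3) - 7*W = 1 - 22*W/3)
s(t(-12, 3)) - n(185) = 136 - (1 - 22/3*185) = 136 - (1 - 4070/3) = 136 - 1*(-4067/3) = 136 + 4067/3 = 4475/3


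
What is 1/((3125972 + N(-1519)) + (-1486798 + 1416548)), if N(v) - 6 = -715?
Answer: 1/3055013 ≈ 3.2733e-7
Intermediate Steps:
N(v) = -709 (N(v) = 6 - 715 = -709)
1/((3125972 + N(-1519)) + (-1486798 + 1416548)) = 1/((3125972 - 709) + (-1486798 + 1416548)) = 1/(3125263 - 70250) = 1/3055013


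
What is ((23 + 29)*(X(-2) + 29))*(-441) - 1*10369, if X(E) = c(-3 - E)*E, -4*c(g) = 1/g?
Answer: -663931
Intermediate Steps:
c(g) = -1/(4*g)
X(E) = -E/(4*(-3 - E)) (X(E) = (-1/(4*(-3 - E)))*E = -E/(4*(-3 - E)))
((23 + 29)*(X(-2) + 29))*(-441) - 1*10369 = ((23 + 29)*((¼)*(-2)/(3 - 2) + 29))*(-441) - 1*10369 = (52*((¼)*(-2)/1 + 29))*(-441) - 10369 = (52*((¼)*(-2)*1 + 29))*(-441) - 10369 = (52*(-½ + 29))*(-441) - 10369 = (52*(57/2))*(-441) - 10369 = 1482*(-441) - 10369 = -653562 - 10369 = -663931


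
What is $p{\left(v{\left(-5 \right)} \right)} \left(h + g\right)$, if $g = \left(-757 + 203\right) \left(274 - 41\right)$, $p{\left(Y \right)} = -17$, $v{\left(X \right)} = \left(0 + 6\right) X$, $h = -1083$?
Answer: $2212805$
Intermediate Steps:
$v{\left(X \right)} = 6 X$
$g = -129082$ ($g = \left(-554\right) 233 = -129082$)
$p{\left(v{\left(-5 \right)} \right)} \left(h + g\right) = - 17 \left(-1083 - 129082\right) = \left(-17\right) \left(-130165\right) = 2212805$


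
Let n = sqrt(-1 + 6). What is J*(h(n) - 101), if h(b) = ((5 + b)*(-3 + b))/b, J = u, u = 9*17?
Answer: -15147 - 306*sqrt(5) ≈ -15831.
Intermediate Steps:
n = sqrt(5) ≈ 2.2361
u = 153
J = 153
h(b) = (-3 + b)*(5 + b)/b (h(b) = ((-3 + b)*(5 + b))/b = (-3 + b)*(5 + b)/b)
J*(h(n) - 101) = 153*((2 + sqrt(5) - 15*sqrt(5)/5) - 101) = 153*((2 + sqrt(5) - 3*sqrt(5)) - 101) = 153*((2 - 2*sqrt(5)) - 101) = 153*(-99 - 2*sqrt(5)) = -15147 - 306*sqrt(5)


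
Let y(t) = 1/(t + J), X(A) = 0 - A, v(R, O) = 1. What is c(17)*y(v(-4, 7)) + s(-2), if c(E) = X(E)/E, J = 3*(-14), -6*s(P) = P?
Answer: 44/123 ≈ 0.35772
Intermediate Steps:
s(P) = -P/6
J = -42
X(A) = -A
c(E) = -1 (c(E) = (-E)/E = -1)
y(t) = 1/(-42 + t) (y(t) = 1/(t - 42) = 1/(-42 + t))
c(17)*y(v(-4, 7)) + s(-2) = -1/(-42 + 1) - ⅙*(-2) = -1/(-41) + ⅓ = -1*(-1/41) + ⅓ = 1/41 + ⅓ = 44/123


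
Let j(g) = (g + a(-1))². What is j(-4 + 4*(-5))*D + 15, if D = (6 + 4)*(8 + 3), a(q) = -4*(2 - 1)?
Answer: 86255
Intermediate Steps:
a(q) = -4 (a(q) = -4*1 = -4)
D = 110 (D = 10*11 = 110)
j(g) = (-4 + g)² (j(g) = (g - 4)² = (-4 + g)²)
j(-4 + 4*(-5))*D + 15 = (-4 + (-4 + 4*(-5)))²*110 + 15 = (-4 + (-4 - 20))²*110 + 15 = (-4 - 24)²*110 + 15 = (-28)²*110 + 15 = 784*110 + 15 = 86240 + 15 = 86255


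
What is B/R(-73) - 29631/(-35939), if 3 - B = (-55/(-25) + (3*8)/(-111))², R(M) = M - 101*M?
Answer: 44589955219/54090901250 ≈ 0.82435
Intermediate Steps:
R(M) = -100*M (R(M) = M - 101*M = -100*M)
B = -32014/34225 (B = 3 - (-55/(-25) + (3*8)/(-111))² = 3 - (-55*(-1/25) + 24*(-1/111))² = 3 - (11/5 - 8/37)² = 3 - (367/185)² = 3 - 1*134689/34225 = 3 - 134689/34225 = -32014/34225 ≈ -0.93540)
B/R(-73) - 29631/(-35939) = -32014/(34225*((-100*(-73)))) - 29631/(-35939) = -32014/34225/7300 - 29631*(-1/35939) = -32014/34225*1/7300 + 357/433 = -16007/124921250 + 357/433 = 44589955219/54090901250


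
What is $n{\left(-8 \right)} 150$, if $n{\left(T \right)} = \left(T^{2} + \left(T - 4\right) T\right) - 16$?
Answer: $21600$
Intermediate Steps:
$n{\left(T \right)} = -16 + T^{2} + T \left(-4 + T\right)$ ($n{\left(T \right)} = \left(T^{2} + \left(T - 4\right) T\right) - 16 = \left(T^{2} + \left(-4 + T\right) T\right) - 16 = \left(T^{2} + T \left(-4 + T\right)\right) - 16 = -16 + T^{2} + T \left(-4 + T\right)$)
$n{\left(-8 \right)} 150 = \left(-16 - -32 + 2 \left(-8\right)^{2}\right) 150 = \left(-16 + 32 + 2 \cdot 64\right) 150 = \left(-16 + 32 + 128\right) 150 = 144 \cdot 150 = 21600$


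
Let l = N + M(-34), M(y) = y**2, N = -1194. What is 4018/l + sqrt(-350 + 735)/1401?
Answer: -2009/19 + sqrt(385)/1401 ≈ -105.72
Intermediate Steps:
l = -38 (l = -1194 + (-34)**2 = -1194 + 1156 = -38)
4018/l + sqrt(-350 + 735)/1401 = 4018/(-38) + sqrt(-350 + 735)/1401 = 4018*(-1/38) + sqrt(385)*(1/1401) = -2009/19 + sqrt(385)/1401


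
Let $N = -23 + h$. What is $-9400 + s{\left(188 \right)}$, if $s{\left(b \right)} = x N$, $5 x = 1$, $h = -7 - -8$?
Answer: $- \frac{47022}{5} \approx -9404.4$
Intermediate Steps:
$h = 1$ ($h = -7 + 8 = 1$)
$x = \frac{1}{5}$ ($x = \frac{1}{5} \cdot 1 = \frac{1}{5} \approx 0.2$)
$N = -22$ ($N = -23 + 1 = -22$)
$s{\left(b \right)} = - \frac{22}{5}$ ($s{\left(b \right)} = \frac{1}{5} \left(-22\right) = - \frac{22}{5}$)
$-9400 + s{\left(188 \right)} = -9400 - \frac{22}{5} = - \frac{47022}{5}$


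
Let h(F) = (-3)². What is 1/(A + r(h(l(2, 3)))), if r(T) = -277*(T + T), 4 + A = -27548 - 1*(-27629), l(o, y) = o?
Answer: -1/4909 ≈ -0.00020371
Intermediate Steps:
A = 77 (A = -4 + (-27548 - 1*(-27629)) = -4 + (-27548 + 27629) = -4 + 81 = 77)
h(F) = 9
r(T) = -554*T
1/(A + r(h(l(2, 3)))) = 1/(77 - 554*9) = 1/(77 - 4986) = 1/(-4909) = -1/4909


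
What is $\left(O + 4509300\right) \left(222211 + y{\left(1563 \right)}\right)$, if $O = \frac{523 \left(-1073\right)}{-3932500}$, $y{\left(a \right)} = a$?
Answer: $\frac{1984072345874384773}{1966250} \approx 1.0091 \cdot 10^{12}$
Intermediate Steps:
$O = \frac{561179}{3932500}$ ($O = \left(-561179\right) \left(- \frac{1}{3932500}\right) = \frac{561179}{3932500} \approx 0.1427$)
$\left(O + 4509300\right) \left(222211 + y{\left(1563 \right)}\right) = \left(\frac{561179}{3932500} + 4509300\right) \left(222211 + 1563\right) = \frac{17732822811179}{3932500} \cdot 223774 = \frac{1984072345874384773}{1966250}$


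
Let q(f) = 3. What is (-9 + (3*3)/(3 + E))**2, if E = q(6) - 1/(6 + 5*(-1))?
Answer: 1296/25 ≈ 51.840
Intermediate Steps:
E = 2 (E = 3 - 1/(6 + 5*(-1)) = 3 - 1/(6 - 5) = 3 - 1/1 = 3 - 1*1 = 3 - 1 = 2)
(-9 + (3*3)/(3 + E))**2 = (-9 + (3*3)/(3 + 2))**2 = (-9 + 9/5)**2 = (-36/5)**2 = 1296/25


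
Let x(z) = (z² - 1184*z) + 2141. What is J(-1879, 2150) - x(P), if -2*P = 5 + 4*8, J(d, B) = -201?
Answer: -98353/4 ≈ -24588.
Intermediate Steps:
P = -37/2 (P = -(5 + 4*8)/2 = -(5 + 32)/2 = -½*37 = -37/2 ≈ -18.500)
x(z) = 2141 + z² - 1184*z
J(-1879, 2150) - x(P) = -201 - (2141 + (-37/2)² - 1184*(-37/2)) = -201 - (2141 + 1369/4 + 21904) = -201 - 1*97549/4 = -201 - 97549/4 = -98353/4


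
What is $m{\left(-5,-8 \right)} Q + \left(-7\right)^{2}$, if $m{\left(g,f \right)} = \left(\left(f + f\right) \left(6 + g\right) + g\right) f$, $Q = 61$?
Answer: $10297$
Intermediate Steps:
$m{\left(g,f \right)} = f \left(g + 2 f \left(6 + g\right)\right)$ ($m{\left(g,f \right)} = \left(2 f \left(6 + g\right) + g\right) f = \left(g + 2 f \left(6 + g\right)\right) f = f \left(g + 2 f \left(6 + g\right)\right)$)
$m{\left(-5,-8 \right)} Q + \left(-7\right)^{2} = - 8 \left(-5 + 12 \left(-8\right) + 2 \left(-8\right) \left(-5\right)\right) 61 + \left(-7\right)^{2} = - 8 \left(-5 - 96 + 80\right) 61 + 49 = \left(-8\right) \left(-21\right) 61 + 49 = 168 \cdot 61 + 49 = 10248 + 49 = 10297$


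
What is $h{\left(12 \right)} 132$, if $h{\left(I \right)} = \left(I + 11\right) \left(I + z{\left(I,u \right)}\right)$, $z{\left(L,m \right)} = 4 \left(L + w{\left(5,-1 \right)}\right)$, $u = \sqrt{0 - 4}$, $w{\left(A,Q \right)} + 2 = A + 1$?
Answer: $230736$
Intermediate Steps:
$w{\left(A,Q \right)} = -1 + A$ ($w{\left(A,Q \right)} = -2 + \left(A + 1\right) = -2 + \left(1 + A\right) = -1 + A$)
$u = 2 i$ ($u = \sqrt{-4} = 2 i \approx 2.0 i$)
$z{\left(L,m \right)} = 16 + 4 L$ ($z{\left(L,m \right)} = 4 \left(L + \left(-1 + 5\right)\right) = 4 \left(L + 4\right) = 4 \left(4 + L\right) = 16 + 4 L$)
$h{\left(I \right)} = \left(11 + I\right) \left(16 + 5 I\right)$ ($h{\left(I \right)} = \left(I + 11\right) \left(I + \left(16 + 4 I\right)\right) = \left(11 + I\right) \left(16 + 5 I\right)$)
$h{\left(12 \right)} 132 = \left(176 + 5 \cdot 12^{2} + 71 \cdot 12\right) 132 = \left(176 + 5 \cdot 144 + 852\right) 132 = \left(176 + 720 + 852\right) 132 = 1748 \cdot 132 = 230736$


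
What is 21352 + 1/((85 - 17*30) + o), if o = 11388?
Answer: 234081977/10963 ≈ 21352.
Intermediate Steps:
21352 + 1/((85 - 17*30) + o) = 21352 + 1/((85 - 17*30) + 11388) = 21352 + 1/((85 - 510) + 11388) = 21352 + 1/(-425 + 11388) = 21352 + 1/10963 = 234081977/10963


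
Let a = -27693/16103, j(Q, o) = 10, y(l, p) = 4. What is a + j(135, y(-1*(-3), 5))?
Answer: 133337/16103 ≈ 8.2803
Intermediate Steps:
a = -27693/16103 (a = -27693*1/16103 = -27693/16103 ≈ -1.7197)
a + j(135, y(-1*(-3), 5)) = -27693/16103 + 10 = 133337/16103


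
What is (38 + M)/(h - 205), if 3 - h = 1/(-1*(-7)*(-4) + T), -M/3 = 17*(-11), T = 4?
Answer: -14376/4847 ≈ -2.9660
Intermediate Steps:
M = 561 (M = -51*(-11) = -3*(-187) = 561)
h = 73/24 (h = 3 - 1/(-1*(-7)*(-4) + 4) = 3 - 1/(7*(-4) + 4) = 3 - 1/(-28 + 4) = 3 - 1/(-24) = 3 - 1*(-1/24) = 3 + 1/24 = 73/24 ≈ 3.0417)
(38 + M)/(h - 205) = (38 + 561)/(73/24 - 205) = 599/(-4847/24) = 599*(-24/4847) = -14376/4847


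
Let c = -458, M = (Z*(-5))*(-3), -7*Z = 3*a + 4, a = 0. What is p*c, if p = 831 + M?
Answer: -2636706/7 ≈ -3.7667e+5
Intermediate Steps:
Z = -4/7 (Z = -(3*0 + 4)/7 = -(0 + 4)/7 = -⅐*4 = -4/7 ≈ -0.57143)
M = -60/7 (M = -4/7*(-5)*(-3) = (20/7)*(-3) = -60/7 ≈ -8.5714)
p = 5757/7 (p = 831 - 60/7 = 5757/7 ≈ 822.43)
p*c = (5757/7)*(-458) = -2636706/7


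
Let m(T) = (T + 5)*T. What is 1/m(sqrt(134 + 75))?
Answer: 1/184 - 5*sqrt(209)/38456 ≈ 0.0035551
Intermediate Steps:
m(T) = T*(5 + T) (m(T) = (5 + T)*T = T*(5 + T))
1/m(sqrt(134 + 75)) = 1/(sqrt(134 + 75)*(5 + sqrt(134 + 75))) = 1/(sqrt(209)*(5 + sqrt(209))) = sqrt(209)/(209*(5 + sqrt(209)))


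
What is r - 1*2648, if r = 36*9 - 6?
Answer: -2330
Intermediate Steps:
r = 318 (r = 324 - 6 = 318)
r - 1*2648 = 318 - 1*2648 = 318 - 2648 = -2330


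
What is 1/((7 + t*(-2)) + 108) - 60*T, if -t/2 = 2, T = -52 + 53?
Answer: -7379/123 ≈ -59.992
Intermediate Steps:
T = 1
t = -4 (t = -2*2 = -4)
1/((7 + t*(-2)) + 108) - 60*T = 1/((7 - 4*(-2)) + 108) - 60*1 = 1/((7 + 8) + 108) - 60 = 1/(15 + 108) - 60 = 1/123 - 60 = -7379/123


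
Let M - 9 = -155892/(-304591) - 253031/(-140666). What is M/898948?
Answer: 484610047847/38515964276718488 ≈ 1.2582e-5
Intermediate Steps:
M = 484610047847/42845597606 (M = 9 + (-155892/(-304591) - 253031/(-140666)) = 9 + (-155892*(-1/304591) - 253031*(-1/140666)) = 9 + (155892/304591 + 253031/140666) = 9 + 98999669393/42845597606 = 484610047847/42845597606 ≈ 11.311)
M/898948 = (484610047847/42845597606)/898948 = (484610047847/42845597606)*(1/898948) = 484610047847/38515964276718488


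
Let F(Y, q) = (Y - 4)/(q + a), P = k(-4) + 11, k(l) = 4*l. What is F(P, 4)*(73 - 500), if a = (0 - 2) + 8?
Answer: 3843/10 ≈ 384.30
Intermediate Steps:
a = 6 (a = -2 + 8 = 6)
P = -5 (P = 4*(-4) + 11 = -16 + 11 = -5)
F(Y, q) = (-4 + Y)/(6 + q) (F(Y, q) = (Y - 4)/(q + 6) = (-4 + Y)/(6 + q))
F(P, 4)*(73 - 500) = ((-4 - 5)/(6 + 4))*(73 - 500) = (-9/10)*(-427) = ((⅒)*(-9))*(-427) = -9/10*(-427) = 3843/10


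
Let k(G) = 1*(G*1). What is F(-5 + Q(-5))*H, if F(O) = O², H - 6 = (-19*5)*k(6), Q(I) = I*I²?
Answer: -9531600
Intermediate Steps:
k(G) = G (k(G) = 1*G = G)
Q(I) = I³
H = -564 (H = 6 - 19*5*6 = 6 - 95*6 = 6 - 570 = -564)
F(-5 + Q(-5))*H = (-5 + (-5)³)²*(-564) = (-5 - 125)²*(-564) = (-130)²*(-564) = 16900*(-564) = -9531600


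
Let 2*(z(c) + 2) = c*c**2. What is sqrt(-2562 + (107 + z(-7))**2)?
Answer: sqrt(7441)/2 ≈ 43.131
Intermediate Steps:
z(c) = -2 + c**3/2 (z(c) = -2 + (c*c**2)/2 = -2 + c**3/2)
sqrt(-2562 + (107 + z(-7))**2) = sqrt(-2562 + (107 + (-2 + (1/2)*(-7)**3))**2) = sqrt(-2562 + (107 + (-2 + (1/2)*(-343)))**2) = sqrt(-2562 + (107 + (-2 - 343/2))**2) = sqrt(-2562 + (107 - 347/2)**2) = sqrt(-2562 + (-133/2)**2) = sqrt(-2562 + 17689/4) = sqrt(7441/4) = sqrt(7441)/2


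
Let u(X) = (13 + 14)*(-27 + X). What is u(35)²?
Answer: 46656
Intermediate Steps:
u(X) = -729 + 27*X (u(X) = 27*(-27 + X) = -729 + 27*X)
u(35)² = (-729 + 27*35)² = (-729 + 945)² = 216² = 46656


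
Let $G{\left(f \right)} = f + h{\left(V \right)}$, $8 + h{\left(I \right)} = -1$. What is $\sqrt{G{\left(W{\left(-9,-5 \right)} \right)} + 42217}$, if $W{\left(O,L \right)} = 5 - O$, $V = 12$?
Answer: $\sqrt{42222} \approx 205.48$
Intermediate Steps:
$h{\left(I \right)} = -9$ ($h{\left(I \right)} = -8 - 1 = -9$)
$G{\left(f \right)} = -9 + f$ ($G{\left(f \right)} = f - 9 = -9 + f$)
$\sqrt{G{\left(W{\left(-9,-5 \right)} \right)} + 42217} = \sqrt{\left(-9 + \left(5 - -9\right)\right) + 42217} = \sqrt{\left(-9 + \left(5 + 9\right)\right) + 42217} = \sqrt{\left(-9 + 14\right) + 42217} = \sqrt{5 + 42217} = \sqrt{42222}$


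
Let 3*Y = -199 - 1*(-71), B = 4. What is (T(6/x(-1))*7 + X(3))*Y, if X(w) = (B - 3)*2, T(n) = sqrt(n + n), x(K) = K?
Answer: -256/3 - 1792*I*sqrt(3)/3 ≈ -85.333 - 1034.6*I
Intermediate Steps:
T(n) = sqrt(2)*sqrt(n) (T(n) = sqrt(2*n) = sqrt(2)*sqrt(n))
X(w) = 2 (X(w) = (4 - 3)*2 = 1*2 = 2)
Y = -128/3 (Y = (-199 - 1*(-71))/3 = (-199 + 71)/3 = (1/3)*(-128) = -128/3 ≈ -42.667)
(T(6/x(-1))*7 + X(3))*Y = ((sqrt(2)*sqrt(6/(-1)))*7 + 2)*(-128/3) = ((sqrt(2)*sqrt(6*(-1)))*7 + 2)*(-128/3) = ((sqrt(2)*sqrt(-6))*7 + 2)*(-128/3) = ((sqrt(2)*(I*sqrt(6)))*7 + 2)*(-128/3) = ((2*I*sqrt(3))*7 + 2)*(-128/3) = (14*I*sqrt(3) + 2)*(-128/3) = (2 + 14*I*sqrt(3))*(-128/3) = -256/3 - 1792*I*sqrt(3)/3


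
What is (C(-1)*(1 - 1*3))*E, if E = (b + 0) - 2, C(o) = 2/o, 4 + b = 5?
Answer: -4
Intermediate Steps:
b = 1 (b = -4 + 5 = 1)
E = -1 (E = (1 + 0) - 2 = 1 - 2 = -1)
(C(-1)*(1 - 1*3))*E = ((2/(-1))*(1 - 1*3))*(-1) = ((2*(-1))*(1 - 3))*(-1) = -2*(-2)*(-1) = 4*(-1) = -4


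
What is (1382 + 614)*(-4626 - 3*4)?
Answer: -9257448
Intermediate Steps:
(1382 + 614)*(-4626 - 3*4) = 1996*(-4626 - 12) = 1996*(-4638) = -9257448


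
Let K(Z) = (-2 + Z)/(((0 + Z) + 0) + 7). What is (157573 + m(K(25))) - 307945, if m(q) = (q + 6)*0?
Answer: -150372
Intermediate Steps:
K(Z) = (-2 + Z)/(7 + Z) (K(Z) = (-2 + Z)/((Z + 0) + 7) = (-2 + Z)/(Z + 7) = (-2 + Z)/(7 + Z))
m(q) = 0 (m(q) = (6 + q)*0 = 0)
(157573 + m(K(25))) - 307945 = (157573 + 0) - 307945 = 157573 - 307945 = -150372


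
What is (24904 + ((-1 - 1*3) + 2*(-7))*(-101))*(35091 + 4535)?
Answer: 1058885972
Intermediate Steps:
(24904 + ((-1 - 1*3) + 2*(-7))*(-101))*(35091 + 4535) = (24904 + ((-1 - 3) - 14)*(-101))*39626 = (24904 + (-4 - 14)*(-101))*39626 = (24904 - 18*(-101))*39626 = (24904 + 1818)*39626 = 26722*39626 = 1058885972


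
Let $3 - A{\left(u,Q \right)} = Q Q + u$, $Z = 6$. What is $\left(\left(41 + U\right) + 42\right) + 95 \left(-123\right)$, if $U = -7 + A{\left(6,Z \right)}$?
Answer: $-11648$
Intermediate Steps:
$A{\left(u,Q \right)} = 3 - u - Q^{2}$ ($A{\left(u,Q \right)} = 3 - \left(Q Q + u\right) = 3 - \left(Q^{2} + u\right) = 3 - \left(u + Q^{2}\right) = 3 - u - Q^{2}$)
$U = -46$ ($U = -7 - 39 = -46$)
$\left(\left(41 + U\right) + 42\right) + 95 \left(-123\right) = \left(\left(41 - 46\right) + 42\right) + 95 \left(-123\right) = \left(-5 + 42\right) - 11685 = 37 - 11685 = -11648$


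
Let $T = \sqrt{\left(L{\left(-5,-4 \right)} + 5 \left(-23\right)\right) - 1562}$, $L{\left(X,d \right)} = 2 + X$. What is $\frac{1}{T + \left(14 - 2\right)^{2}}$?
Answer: $\frac{3}{467} - \frac{i \sqrt{105}}{5604} \approx 0.006424 - 0.0018285 i$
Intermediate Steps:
$T = 4 i \sqrt{105}$ ($T = \sqrt{\left(\left(2 - 5\right) + 5 \left(-23\right)\right) - 1562} = \sqrt{\left(-3 - 115\right) - 1562} = \sqrt{-118 - 1562} = \sqrt{-1680} = 4 i \sqrt{105} \approx 40.988 i$)
$\frac{1}{T + \left(14 - 2\right)^{2}} = \frac{1}{4 i \sqrt{105} + \left(14 - 2\right)^{2}} = \frac{1}{4 i \sqrt{105} + 12^{2}} = \frac{1}{4 i \sqrt{105} + 144} = \frac{1}{144 + 4 i \sqrt{105}}$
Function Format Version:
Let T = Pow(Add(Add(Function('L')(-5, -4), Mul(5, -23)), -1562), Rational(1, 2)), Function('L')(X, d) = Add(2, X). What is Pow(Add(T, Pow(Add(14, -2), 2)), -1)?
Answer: Add(Rational(3, 467), Mul(Rational(-1, 5604), I, Pow(105, Rational(1, 2)))) ≈ Add(0.0064240, Mul(-0.0018285, I))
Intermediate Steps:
T = Mul(4, I, Pow(105, Rational(1, 2))) (T = Pow(Add(Add(Add(2, -5), Mul(5, -23)), -1562), Rational(1, 2)) = Pow(Add(Add(-3, -115), -1562), Rational(1, 2)) = Pow(Add(-118, -1562), Rational(1, 2)) = Pow(-1680, Rational(1, 2)) = Mul(4, I, Pow(105, Rational(1, 2))) ≈ Mul(40.988, I))
Pow(Add(T, Pow(Add(14, -2), 2)), -1) = Pow(Add(Mul(4, I, Pow(105, Rational(1, 2))), Pow(Add(14, -2), 2)), -1) = Pow(Add(Mul(4, I, Pow(105, Rational(1, 2))), Pow(12, 2)), -1) = Pow(Add(Mul(4, I, Pow(105, Rational(1, 2))), 144), -1) = Pow(Add(144, Mul(4, I, Pow(105, Rational(1, 2)))), -1)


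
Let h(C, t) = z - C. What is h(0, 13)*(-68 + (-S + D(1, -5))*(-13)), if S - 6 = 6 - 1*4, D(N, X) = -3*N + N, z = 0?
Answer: 0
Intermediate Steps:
h(C, t) = -C (h(C, t) = 0 - C = -C)
D(N, X) = -2*N
S = 8 (S = 6 + (6 - 1*4) = 6 + (6 - 4) = 6 + 2 = 8)
h(0, 13)*(-68 + (-S + D(1, -5))*(-13)) = (-1*0)*(-68 + (-1*8 - 2*1)*(-13)) = 0*(-68 + (-8 - 2)*(-13)) = 0*(-68 - 10*(-13)) = 0*(-68 + 130) = 0*62 = 0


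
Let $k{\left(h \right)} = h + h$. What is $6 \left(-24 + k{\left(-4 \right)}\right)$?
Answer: $-192$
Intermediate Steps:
$k{\left(h \right)} = 2 h$
$6 \left(-24 + k{\left(-4 \right)}\right) = 6 \left(-24 + 2 \left(-4\right)\right) = 6 \left(-24 - 8\right) = 6 \left(-32\right) = -192$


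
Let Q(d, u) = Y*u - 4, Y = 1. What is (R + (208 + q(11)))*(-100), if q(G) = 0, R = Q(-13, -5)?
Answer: -19900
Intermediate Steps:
Q(d, u) = -4 + u (Q(d, u) = 1*u - 4 = u - 4 = -4 + u)
R = -9 (R = -4 - 5 = -9)
(R + (208 + q(11)))*(-100) = (-9 + (208 + 0))*(-100) = (-9 + 208)*(-100) = 199*(-100) = -19900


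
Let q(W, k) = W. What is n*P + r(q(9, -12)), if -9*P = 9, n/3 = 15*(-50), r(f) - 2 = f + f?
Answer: 2270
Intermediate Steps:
r(f) = 2 + 2*f (r(f) = 2 + (f + f) = 2 + 2*f)
n = -2250 (n = 3*(15*(-50)) = 3*(-750) = -2250)
P = -1 (P = -⅑*9 = -1)
n*P + r(q(9, -12)) = -2250*(-1) + (2 + 2*9) = 2250 + (2 + 18) = 2250 + 20 = 2270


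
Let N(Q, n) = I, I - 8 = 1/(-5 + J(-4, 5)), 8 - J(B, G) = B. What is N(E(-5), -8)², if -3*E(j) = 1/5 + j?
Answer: 3249/49 ≈ 66.306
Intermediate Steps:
J(B, G) = 8 - B
E(j) = -1/15 - j/3 (E(j) = -(1/5 + j)/3 = -(⅕ + j)/3 = -1/15 - j/3)
I = 57/7 (I = 8 + 1/(-5 + (8 - 1*(-4))) = 8 + 1/(-5 + (8 + 4)) = 8 + 1/(-5 + 12) = 8 + 1/7 = 8 + ⅐ = 57/7 ≈ 8.1429)
N(Q, n) = 57/7
N(E(-5), -8)² = (57/7)² = 3249/49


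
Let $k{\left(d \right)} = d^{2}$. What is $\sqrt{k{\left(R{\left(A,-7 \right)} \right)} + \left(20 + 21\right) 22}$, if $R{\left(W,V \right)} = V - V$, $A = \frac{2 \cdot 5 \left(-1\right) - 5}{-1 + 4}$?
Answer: $\sqrt{902} \approx 30.033$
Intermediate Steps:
$A = -5$ ($A = \frac{10 \left(-1\right) - 5}{3} = \left(-10 - 5\right) \frac{1}{3} = \left(-15\right) \frac{1}{3} = -5$)
$R{\left(W,V \right)} = 0$
$\sqrt{k{\left(R{\left(A,-7 \right)} \right)} + \left(20 + 21\right) 22} = \sqrt{0^{2} + \left(20 + 21\right) 22} = \sqrt{0 + 41 \cdot 22} = \sqrt{0 + 902} = \sqrt{902}$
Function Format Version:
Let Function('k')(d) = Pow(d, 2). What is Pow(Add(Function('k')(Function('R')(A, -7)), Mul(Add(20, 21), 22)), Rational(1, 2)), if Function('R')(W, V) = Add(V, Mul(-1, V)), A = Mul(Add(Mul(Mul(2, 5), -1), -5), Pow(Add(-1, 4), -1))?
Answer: Pow(902, Rational(1, 2)) ≈ 30.033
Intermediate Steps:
A = -5 (A = Mul(Add(Mul(10, -1), -5), Pow(3, -1)) = Mul(Add(-10, -5), Rational(1, 3)) = Mul(-15, Rational(1, 3)) = -5)
Function('R')(W, V) = 0
Pow(Add(Function('k')(Function('R')(A, -7)), Mul(Add(20, 21), 22)), Rational(1, 2)) = Pow(Add(Pow(0, 2), Mul(Add(20, 21), 22)), Rational(1, 2)) = Pow(Add(0, Mul(41, 22)), Rational(1, 2)) = Pow(Add(0, 902), Rational(1, 2)) = Pow(902, Rational(1, 2))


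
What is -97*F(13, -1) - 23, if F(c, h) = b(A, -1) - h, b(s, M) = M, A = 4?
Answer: -23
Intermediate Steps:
F(c, h) = -1 - h
-97*F(13, -1) - 23 = -97*(-1 - 1*(-1)) - 23 = -97*(-1 + 1) - 23 = -97*0 - 23 = 0 - 23 = -23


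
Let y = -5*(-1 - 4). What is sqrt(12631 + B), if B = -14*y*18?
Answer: sqrt(6331) ≈ 79.568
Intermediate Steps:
y = 25 (y = -5*(-5) = 25)
B = -6300 (B = -14*25*18 = -350*18 = -6300)
sqrt(12631 + B) = sqrt(12631 - 6300) = sqrt(6331)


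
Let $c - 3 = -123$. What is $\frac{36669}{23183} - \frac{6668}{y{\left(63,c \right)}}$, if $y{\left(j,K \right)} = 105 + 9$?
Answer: $- \frac{75201989}{1321431} \approx -56.909$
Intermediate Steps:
$c = -120$ ($c = 3 - 123 = -120$)
$y{\left(j,K \right)} = 114$
$\frac{36669}{23183} - \frac{6668}{y{\left(63,c \right)}} = \frac{36669}{23183} - \frac{6668}{114} = 36669 \cdot \frac{1}{23183} - \frac{3334}{57} = \frac{36669}{23183} - \frac{3334}{57} = - \frac{75201989}{1321431}$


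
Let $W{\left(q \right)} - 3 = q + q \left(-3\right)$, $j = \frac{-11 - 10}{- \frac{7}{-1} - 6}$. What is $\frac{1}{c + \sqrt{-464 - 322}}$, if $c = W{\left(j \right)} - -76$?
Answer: $\frac{121}{15427} - \frac{i \sqrt{786}}{15427} \approx 0.0078434 - 0.0018173 i$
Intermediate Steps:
$j = -21$ ($j = - \frac{21}{\left(-7\right) \left(-1\right) - 6} = - \frac{21}{7 - 6} = - \frac{21}{1} = \left(-21\right) 1 = -21$)
$W{\left(q \right)} = 3 - 2 q$ ($W{\left(q \right)} = 3 + \left(q + q \left(-3\right)\right) = 3 + \left(q - 3 q\right) = 3 - 2 q$)
$c = 121$ ($c = \left(3 - -42\right) - -76 = \left(3 + 42\right) + 76 = 45 + 76 = 121$)
$\frac{1}{c + \sqrt{-464 - 322}} = \frac{1}{121 + \sqrt{-464 - 322}} = \frac{1}{121 + \sqrt{-786}} = \frac{1}{121 + i \sqrt{786}}$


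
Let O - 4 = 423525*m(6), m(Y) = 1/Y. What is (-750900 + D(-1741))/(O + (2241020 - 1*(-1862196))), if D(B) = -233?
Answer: -1502266/8347615 ≈ -0.17996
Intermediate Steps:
O = 141183/2 (O = 4 + 423525/6 = 4 + 423525*(1/6) = 4 + 141175/2 = 141183/2 ≈ 70592.)
(-750900 + D(-1741))/(O + (2241020 - 1*(-1862196))) = (-750900 - 233)/(141183/2 + (2241020 - 1*(-1862196))) = -751133/(141183/2 + (2241020 + 1862196)) = -751133/(141183/2 + 4103216) = -751133/8347615/2 = -751133*2/8347615 = -1502266/8347615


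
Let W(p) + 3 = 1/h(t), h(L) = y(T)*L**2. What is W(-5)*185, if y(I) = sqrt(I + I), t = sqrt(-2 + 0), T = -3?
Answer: -555 + 185*I*sqrt(6)/12 ≈ -555.0 + 37.763*I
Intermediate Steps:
t = I*sqrt(2) (t = sqrt(-2) = I*sqrt(2) ≈ 1.4142*I)
y(I) = sqrt(2)*sqrt(I) (y(I) = sqrt(2*I) = sqrt(2)*sqrt(I))
h(L) = I*sqrt(6)*L**2 (h(L) = (sqrt(2)*sqrt(-3))*L**2 = (sqrt(2)*(I*sqrt(3)))*L**2 = (I*sqrt(6))*L**2 = I*sqrt(6)*L**2)
W(p) = -3 + I*sqrt(6)/12 (W(p) = -3 + 1/(I*sqrt(6)*(I*sqrt(2))**2) = -3 + 1/(I*sqrt(6)*(-2)) = -3 + 1/(-2*I*sqrt(6)) = -3 + I*sqrt(6)/12)
W(-5)*185 = (-3 + I*sqrt(6)/12)*185 = -555 + 185*I*sqrt(6)/12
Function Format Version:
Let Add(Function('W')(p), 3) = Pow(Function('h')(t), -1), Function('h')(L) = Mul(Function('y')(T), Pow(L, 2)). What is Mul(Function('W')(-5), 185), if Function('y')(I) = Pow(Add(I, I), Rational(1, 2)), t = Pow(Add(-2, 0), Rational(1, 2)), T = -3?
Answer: Add(-555, Mul(Rational(185, 12), I, Pow(6, Rational(1, 2)))) ≈ Add(-555.00, Mul(37.763, I))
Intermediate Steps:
t = Mul(I, Pow(2, Rational(1, 2))) (t = Pow(-2, Rational(1, 2)) = Mul(I, Pow(2, Rational(1, 2))) ≈ Mul(1.4142, I))
Function('y')(I) = Mul(Pow(2, Rational(1, 2)), Pow(I, Rational(1, 2))) (Function('y')(I) = Pow(Mul(2, I), Rational(1, 2)) = Mul(Pow(2, Rational(1, 2)), Pow(I, Rational(1, 2))))
Function('h')(L) = Mul(I, Pow(6, Rational(1, 2)), Pow(L, 2)) (Function('h')(L) = Mul(Mul(Pow(2, Rational(1, 2)), Pow(-3, Rational(1, 2))), Pow(L, 2)) = Mul(Mul(Pow(2, Rational(1, 2)), Mul(I, Pow(3, Rational(1, 2)))), Pow(L, 2)) = Mul(Mul(I, Pow(6, Rational(1, 2))), Pow(L, 2)) = Mul(I, Pow(6, Rational(1, 2)), Pow(L, 2)))
Function('W')(p) = Add(-3, Mul(Rational(1, 12), I, Pow(6, Rational(1, 2)))) (Function('W')(p) = Add(-3, Pow(Mul(I, Pow(6, Rational(1, 2)), Pow(Mul(I, Pow(2, Rational(1, 2))), 2)), -1)) = Add(-3, Pow(Mul(I, Pow(6, Rational(1, 2)), -2), -1)) = Add(-3, Pow(Mul(-2, I, Pow(6, Rational(1, 2))), -1)) = Add(-3, Mul(Rational(1, 12), I, Pow(6, Rational(1, 2)))))
Mul(Function('W')(-5), 185) = Mul(Add(-3, Mul(Rational(1, 12), I, Pow(6, Rational(1, 2)))), 185) = Add(-555, Mul(Rational(185, 12), I, Pow(6, Rational(1, 2))))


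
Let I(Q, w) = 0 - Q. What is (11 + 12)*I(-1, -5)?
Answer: 23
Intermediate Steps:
I(Q, w) = -Q
(11 + 12)*I(-1, -5) = (11 + 12)*(-1*(-1)) = 23*1 = 23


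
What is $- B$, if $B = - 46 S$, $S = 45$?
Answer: $2070$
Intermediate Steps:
$B = -2070$ ($B = \left(-46\right) 45 = -2070$)
$- B = \left(-1\right) \left(-2070\right) = 2070$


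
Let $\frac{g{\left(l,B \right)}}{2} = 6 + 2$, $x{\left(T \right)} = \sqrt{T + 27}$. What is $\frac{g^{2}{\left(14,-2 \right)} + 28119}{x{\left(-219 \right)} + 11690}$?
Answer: $\frac{165851875}{68328146} - \frac{56750 i \sqrt{3}}{34164073} \approx 2.4273 - 0.0028771 i$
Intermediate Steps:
$x{\left(T \right)} = \sqrt{27 + T}$
$g{\left(l,B \right)} = 16$ ($g{\left(l,B \right)} = 2 \left(6 + 2\right) = 2 \cdot 8 = 16$)
$\frac{g^{2}{\left(14,-2 \right)} + 28119}{x{\left(-219 \right)} + 11690} = \frac{16^{2} + 28119}{\sqrt{27 - 219} + 11690} = \frac{256 + 28119}{\sqrt{-192} + 11690} = \frac{28375}{8 i \sqrt{3} + 11690} = \frac{28375}{11690 + 8 i \sqrt{3}}$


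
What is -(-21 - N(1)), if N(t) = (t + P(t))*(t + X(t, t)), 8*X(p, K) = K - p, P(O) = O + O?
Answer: 24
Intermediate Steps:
P(O) = 2*O
X(p, K) = -p/8 + K/8 (X(p, K) = (K - p)/8 = -p/8 + K/8)
N(t) = 3*t² (N(t) = (t + 2*t)*(t + (-t/8 + t/8)) = (3*t)*(t + 0) = (3*t)*t = 3*t²)
-(-21 - N(1)) = -(-21 - 3*1²) = -(-21 - 3) = -1*(-24) = 24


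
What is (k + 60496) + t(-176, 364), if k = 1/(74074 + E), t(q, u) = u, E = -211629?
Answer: 8371597299/137555 ≈ 60860.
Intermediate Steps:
k = -1/137555 (k = 1/(74074 - 211629) = 1/(-137555) = -1/137555 ≈ -7.2698e-6)
(k + 60496) + t(-176, 364) = (-1/137555 + 60496) + 364 = 8321527279/137555 + 364 = 8371597299/137555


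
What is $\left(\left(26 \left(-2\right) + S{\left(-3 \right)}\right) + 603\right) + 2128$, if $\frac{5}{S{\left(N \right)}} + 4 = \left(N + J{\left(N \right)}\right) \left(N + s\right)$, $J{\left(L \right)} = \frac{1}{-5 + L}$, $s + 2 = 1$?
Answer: $\frac{45553}{17} \approx 2679.6$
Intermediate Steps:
$s = -1$ ($s = -2 + 1 = -1$)
$S{\left(N \right)} = \frac{5}{-4 + \left(-1 + N\right) \left(N + \frac{1}{-5 + N}\right)}$ ($S{\left(N \right)} = \frac{5}{-4 + \left(N + \frac{1}{-5 + N}\right) \left(N - 1\right)} = \frac{5}{-4 + \left(N + \frac{1}{-5 + N}\right) \left(-1 + N\right)} = \frac{5}{-4 + \left(-1 + N\right) \left(N + \frac{1}{-5 + N}\right)}$)
$\left(\left(26 \left(-2\right) + S{\left(-3 \right)}\right) + 603\right) + 2128 = \left(\left(26 \left(-2\right) + \frac{5 \left(-5 - 3\right)}{-1 - 3 + \left(-5 - 3\right) \left(-4 + \left(-3\right)^{2} - -3\right)}\right) + 603\right) + 2128 = \left(\left(-52 + 5 \frac{1}{-1 - 3 - 8 \left(-4 + 9 + 3\right)} \left(-8\right)\right) + 603\right) + 2128 = \left(\left(-52 + 5 \frac{1}{-1 - 3 - 64} \left(-8\right)\right) + 603\right) + 2128 = \left(\left(-52 + 5 \frac{1}{-68} \left(-8\right)\right) + 603\right) + 2128 = \left(\left(-52 + 5 \left(- \frac{1}{68}\right) \left(-8\right)\right) + 603\right) + 2128 = \left(\left(-52 + \frac{10}{17}\right) + 603\right) + 2128 = \left(- \frac{874}{17} + 603\right) + 2128 = \frac{9377}{17} + 2128 = \frac{45553}{17}$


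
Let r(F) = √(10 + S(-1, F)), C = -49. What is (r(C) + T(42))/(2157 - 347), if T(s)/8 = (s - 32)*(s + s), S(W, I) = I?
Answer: 672/181 + I*√39/1810 ≈ 3.7127 + 0.0034503*I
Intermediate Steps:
T(s) = 16*s*(-32 + s) (T(s) = 8*((s - 32)*(s + s)) = 8*((-32 + s)*(2*s)) = 8*(2*s*(-32 + s)) = 16*s*(-32 + s))
r(F) = √(10 + F)
(r(C) + T(42))/(2157 - 347) = (√(10 - 49) + 16*42*(-32 + 42))/(2157 - 347) = (√(-39) + 16*42*10)/1810 = (I*√39 + 6720)*(1/1810) = (6720 + I*√39)*(1/1810) = 672/181 + I*√39/1810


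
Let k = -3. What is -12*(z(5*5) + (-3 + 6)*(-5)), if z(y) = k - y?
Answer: 516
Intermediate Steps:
z(y) = -3 - y
-12*(z(5*5) + (-3 + 6)*(-5)) = -12*((-3 - 5*5) + (-3 + 6)*(-5)) = -12*((-3 - 1*25) + 3*(-5)) = -12*((-3 - 25) - 15) = -12*(-28 - 15) = -12*(-43) = 516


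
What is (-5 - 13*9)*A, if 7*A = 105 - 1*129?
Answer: 2928/7 ≈ 418.29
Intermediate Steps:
A = -24/7 (A = (105 - 1*129)/7 = (105 - 129)/7 = (1/7)*(-24) = -24/7 ≈ -3.4286)
(-5 - 13*9)*A = (-5 - 13*9)*(-24/7) = (-5 - 117)*(-24/7) = -122*(-24/7) = 2928/7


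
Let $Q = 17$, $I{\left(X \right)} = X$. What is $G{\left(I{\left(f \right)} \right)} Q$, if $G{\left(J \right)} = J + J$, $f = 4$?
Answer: $136$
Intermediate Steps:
$G{\left(J \right)} = 2 J$
$G{\left(I{\left(f \right)} \right)} Q = 2 \cdot 4 \cdot 17 = 8 \cdot 17 = 136$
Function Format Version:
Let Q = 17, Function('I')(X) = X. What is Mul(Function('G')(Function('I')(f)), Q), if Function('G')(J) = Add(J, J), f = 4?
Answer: 136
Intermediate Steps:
Function('G')(J) = Mul(2, J)
Mul(Function('G')(Function('I')(f)), Q) = Mul(Mul(2, 4), 17) = Mul(8, 17) = 136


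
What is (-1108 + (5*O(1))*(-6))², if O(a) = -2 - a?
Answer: 1036324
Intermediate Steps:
(-1108 + (5*O(1))*(-6))² = (-1108 + (5*(-2 - 1*1))*(-6))² = (-1108 + (5*(-2 - 1))*(-6))² = (-1108 + (5*(-3))*(-6))² = (-1108 - 15*(-6))² = (-1108 + 90)² = (-1018)² = 1036324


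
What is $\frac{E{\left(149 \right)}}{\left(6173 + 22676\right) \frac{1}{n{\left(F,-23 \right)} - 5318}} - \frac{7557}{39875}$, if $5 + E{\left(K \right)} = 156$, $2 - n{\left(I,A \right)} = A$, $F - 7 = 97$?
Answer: $- \frac{2917075138}{104577625} \approx -27.894$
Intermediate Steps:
$F = 104$ ($F = 7 + 97 = 104$)
$n{\left(I,A \right)} = 2 - A$
$E{\left(K \right)} = 151$ ($E{\left(K \right)} = -5 + 156 = 151$)
$\frac{E{\left(149 \right)}}{\left(6173 + 22676\right) \frac{1}{n{\left(F,-23 \right)} - 5318}} - \frac{7557}{39875} = \frac{151}{\left(6173 + 22676\right) \frac{1}{\left(2 - -23\right) - 5318}} - \frac{7557}{39875} = \frac{151}{28849 \frac{1}{\left(2 + 23\right) - 5318}} - \frac{687}{3625} = \frac{151}{28849 \frac{1}{25 - 5318}} - \frac{687}{3625} = \frac{151}{28849 \frac{1}{-5293}} - \frac{687}{3625} = \frac{151}{28849 \left(- \frac{1}{5293}\right)} - \frac{687}{3625} = \frac{151}{- \frac{28849}{5293}} - \frac{687}{3625} = 151 \left(- \frac{5293}{28849}\right) - \frac{687}{3625} = - \frac{799243}{28849} - \frac{687}{3625} = - \frac{2917075138}{104577625}$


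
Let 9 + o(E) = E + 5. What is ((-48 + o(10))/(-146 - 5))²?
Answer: 1764/22801 ≈ 0.077365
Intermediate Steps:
o(E) = -4 + E (o(E) = -9 + (E + 5) = -9 + (5 + E) = -4 + E)
((-48 + o(10))/(-146 - 5))² = ((-48 + (-4 + 10))/(-146 - 5))² = ((-48 + 6)/(-151))² = (-42*(-1/151))² = (42/151)² = 1764/22801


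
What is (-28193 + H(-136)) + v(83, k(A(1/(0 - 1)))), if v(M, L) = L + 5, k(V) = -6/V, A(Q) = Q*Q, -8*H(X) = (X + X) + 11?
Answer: -225291/8 ≈ -28161.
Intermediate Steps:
H(X) = -11/8 - X/4 (H(X) = -((X + X) + 11)/8 = -(2*X + 11)/8 = -(11 + 2*X)/8 = -11/8 - X/4)
A(Q) = Q²
v(M, L) = 5 + L
(-28193 + H(-136)) + v(83, k(A(1/(0 - 1)))) = (-28193 + (-11/8 - ¼*(-136))) + (5 - 6*(0 - 1)²) = (-28193 + (-11/8 + 34)) + (5 - 6/((1/(-1))²)) = (-28193 + 261/8) + (5 - 6/((-1)²)) = -225283/8 + (5 - 6/1) = -225283/8 + (5 - 6*1) = -225283/8 + (5 - 6) = -225283/8 - 1 = -225291/8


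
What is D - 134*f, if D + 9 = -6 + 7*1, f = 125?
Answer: -16758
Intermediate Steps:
D = -8 (D = -9 + (-6 + 7*1) = -9 + (-6 + 7) = -9 + 1 = -8)
D - 134*f = -8 - 134*125 = -8 - 16750 = -16758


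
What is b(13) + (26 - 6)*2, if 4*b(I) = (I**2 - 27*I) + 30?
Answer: 2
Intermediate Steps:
b(I) = 15/2 - 27*I/4 + I**2/4 (b(I) = ((I**2 - 27*I) + 30)/4 = (30 + I**2 - 27*I)/4 = 15/2 - 27*I/4 + I**2/4)
b(13) + (26 - 6)*2 = (15/2 - 27/4*13 + (1/4)*13**2) + (26 - 6)*2 = (15/2 - 351/4 + (1/4)*169) + 20*2 = (15/2 - 351/4 + 169/4) + 40 = -38 + 40 = 2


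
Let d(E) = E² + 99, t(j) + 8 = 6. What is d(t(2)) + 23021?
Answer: 23124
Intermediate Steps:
t(j) = -2 (t(j) = -8 + 6 = -2)
d(E) = 99 + E²
d(t(2)) + 23021 = (99 + (-2)²) + 23021 = (99 + 4) + 23021 = 103 + 23021 = 23124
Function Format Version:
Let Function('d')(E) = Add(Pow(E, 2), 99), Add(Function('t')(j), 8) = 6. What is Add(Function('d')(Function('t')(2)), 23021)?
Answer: 23124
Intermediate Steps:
Function('t')(j) = -2 (Function('t')(j) = Add(-8, 6) = -2)
Function('d')(E) = Add(99, Pow(E, 2))
Add(Function('d')(Function('t')(2)), 23021) = Add(Add(99, Pow(-2, 2)), 23021) = Add(Add(99, 4), 23021) = Add(103, 23021) = 23124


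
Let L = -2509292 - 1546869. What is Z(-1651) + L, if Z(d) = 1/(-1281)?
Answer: -5195942242/1281 ≈ -4.0562e+6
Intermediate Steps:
L = -4056161
Z(d) = -1/1281
Z(-1651) + L = -1/1281 - 4056161 = -5195942242/1281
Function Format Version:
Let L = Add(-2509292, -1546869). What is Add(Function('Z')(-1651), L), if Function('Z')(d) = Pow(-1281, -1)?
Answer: Rational(-5195942242, 1281) ≈ -4.0562e+6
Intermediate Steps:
L = -4056161
Function('Z')(d) = Rational(-1, 1281)
Add(Function('Z')(-1651), L) = Add(Rational(-1, 1281), -4056161) = Rational(-5195942242, 1281)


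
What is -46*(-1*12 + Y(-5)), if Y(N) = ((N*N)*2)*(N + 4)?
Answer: 2852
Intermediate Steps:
Y(N) = 2*N²*(4 + N) (Y(N) = (N²*2)*(4 + N) = (2*N²)*(4 + N) = 2*N²*(4 + N))
-46*(-1*12 + Y(-5)) = -46*(-1*12 + 2*(-5)²*(4 - 5)) = -46*(-12 + 2*25*(-1)) = -46*(-12 - 50) = -46*(-62) = 2852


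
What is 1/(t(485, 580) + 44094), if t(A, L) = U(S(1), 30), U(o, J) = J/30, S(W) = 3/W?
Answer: 1/44095 ≈ 2.2678e-5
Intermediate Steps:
U(o, J) = J/30 (U(o, J) = J*(1/30) = J/30)
t(A, L) = 1 (t(A, L) = (1/30)*30 = 1)
1/(t(485, 580) + 44094) = 1/(1 + 44094) = 1/44095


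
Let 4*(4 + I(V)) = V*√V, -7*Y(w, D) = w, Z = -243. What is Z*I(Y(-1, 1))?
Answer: 972 - 243*√7/196 ≈ 968.72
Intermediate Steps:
Y(w, D) = -w/7
I(V) = -4 + V^(3/2)/4 (I(V) = -4 + (V*√V)/4 = -4 + V^(3/2)/4)
Z*I(Y(-1, 1)) = -243*(-4 + (-⅐*(-1))^(3/2)/4) = -243*(-4 + (⅐)^(3/2)/4) = -243*(-4 + (√7/49)/4) = -243*(-4 + √7/196) = 972 - 243*√7/196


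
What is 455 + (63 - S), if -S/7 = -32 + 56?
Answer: 686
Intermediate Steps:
S = -168 (S = -7*(-32 + 56) = -7*24 = -168)
455 + (63 - S) = 455 + (63 - 1*(-168)) = 455 + (63 + 168) = 455 + 231 = 686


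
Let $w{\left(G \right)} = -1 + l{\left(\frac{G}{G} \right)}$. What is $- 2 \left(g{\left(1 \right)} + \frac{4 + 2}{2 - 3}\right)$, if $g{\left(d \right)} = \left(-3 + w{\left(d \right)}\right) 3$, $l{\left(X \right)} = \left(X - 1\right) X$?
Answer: $36$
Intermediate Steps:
$l{\left(X \right)} = X \left(-1 + X\right)$ ($l{\left(X \right)} = \left(-1 + X\right) X = X \left(-1 + X\right)$)
$w{\left(G \right)} = -1$ ($w{\left(G \right)} = -1 + \frac{G}{G} \left(-1 + \frac{G}{G}\right) = -1 + 1 \left(-1 + 1\right) = -1 + 1 \cdot 0 = -1 + 0 = -1$)
$g{\left(d \right)} = -12$ ($g{\left(d \right)} = \left(-3 - 1\right) 3 = \left(-4\right) 3 = -12$)
$- 2 \left(g{\left(1 \right)} + \frac{4 + 2}{2 - 3}\right) = - 2 \left(-12 + \frac{4 + 2}{2 - 3}\right) = - 2 \left(-12 + \frac{6}{-1}\right) = - 2 \left(-12 + 6 \left(-1\right)\right) = - 2 \left(-12 - 6\right) = \left(-2\right) \left(-18\right) = 36$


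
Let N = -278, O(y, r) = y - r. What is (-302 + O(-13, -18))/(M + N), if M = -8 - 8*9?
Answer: 297/358 ≈ 0.82961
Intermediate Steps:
M = -80 (M = -8 - 72 = -80)
(-302 + O(-13, -18))/(M + N) = (-302 + (-13 - 1*(-18)))/(-80 - 278) = (-302 + (-13 + 18))/(-358) = (-302 + 5)*(-1/358) = -297*(-1/358) = 297/358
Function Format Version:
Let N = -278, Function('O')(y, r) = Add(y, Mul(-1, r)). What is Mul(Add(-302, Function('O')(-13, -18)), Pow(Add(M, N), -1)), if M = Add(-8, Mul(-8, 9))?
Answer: Rational(297, 358) ≈ 0.82961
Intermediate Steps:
M = -80 (M = Add(-8, -72) = -80)
Mul(Add(-302, Function('O')(-13, -18)), Pow(Add(M, N), -1)) = Mul(Add(-302, Add(-13, Mul(-1, -18))), Pow(Add(-80, -278), -1)) = Mul(Add(-302, Add(-13, 18)), Pow(-358, -1)) = Mul(Add(-302, 5), Rational(-1, 358)) = Mul(-297, Rational(-1, 358)) = Rational(297, 358)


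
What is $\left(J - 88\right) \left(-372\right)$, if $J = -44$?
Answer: $49104$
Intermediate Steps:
$\left(J - 88\right) \left(-372\right) = \left(-44 - 88\right) \left(-372\right) = \left(-132\right) \left(-372\right) = 49104$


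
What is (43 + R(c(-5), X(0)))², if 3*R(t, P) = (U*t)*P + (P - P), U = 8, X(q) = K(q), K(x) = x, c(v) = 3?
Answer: 1849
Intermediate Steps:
X(q) = q
R(t, P) = 8*P*t/3 (R(t, P) = ((8*t)*P + (P - P))/3 = (8*P*t + 0)/3 = (8*P*t)/3 = 8*P*t/3)
(43 + R(c(-5), X(0)))² = (43 + (8/3)*0*3)² = (43 + 0)² = 43² = 1849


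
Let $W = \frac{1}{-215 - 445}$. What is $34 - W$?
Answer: $\frac{22441}{660} \approx 34.002$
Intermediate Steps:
$W = - \frac{1}{660}$ ($W = \frac{1}{-660} = - \frac{1}{660} \approx -0.0015152$)
$34 - W = 34 - - \frac{1}{660} = 34 + \frac{1}{660} = \frac{22441}{660}$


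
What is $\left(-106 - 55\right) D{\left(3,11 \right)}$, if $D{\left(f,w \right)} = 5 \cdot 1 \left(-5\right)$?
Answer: $4025$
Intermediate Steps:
$D{\left(f,w \right)} = -25$ ($D{\left(f,w \right)} = 5 \left(-5\right) = -25$)
$\left(-106 - 55\right) D{\left(3,11 \right)} = \left(-106 - 55\right) \left(-25\right) = \left(-161\right) \left(-25\right) = 4025$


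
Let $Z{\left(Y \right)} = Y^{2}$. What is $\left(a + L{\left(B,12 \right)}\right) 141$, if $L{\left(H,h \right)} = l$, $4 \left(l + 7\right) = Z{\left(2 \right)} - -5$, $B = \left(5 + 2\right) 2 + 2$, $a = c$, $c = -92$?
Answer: $- \frac{54567}{4} \approx -13642.0$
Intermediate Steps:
$a = -92$
$B = 16$ ($B = 7 \cdot 2 + 2 = 14 + 2 = 16$)
$l = - \frac{19}{4}$ ($l = -7 + \frac{2^{2} - -5}{4} = -7 + \frac{4 + 5}{4} = -7 + \frac{1}{4} \cdot 9 = -7 + \frac{9}{4} = - \frac{19}{4} \approx -4.75$)
$L{\left(H,h \right)} = - \frac{19}{4}$
$\left(a + L{\left(B,12 \right)}\right) 141 = \left(-92 - \frac{19}{4}\right) 141 = \left(- \frac{387}{4}\right) 141 = - \frac{54567}{4}$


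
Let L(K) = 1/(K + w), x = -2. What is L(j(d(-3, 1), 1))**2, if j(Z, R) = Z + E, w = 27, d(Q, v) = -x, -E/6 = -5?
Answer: 1/3481 ≈ 0.00028727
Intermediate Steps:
E = 30 (E = -6*(-5) = 30)
d(Q, v) = 2 (d(Q, v) = -1*(-2) = 2)
j(Z, R) = 30 + Z (j(Z, R) = Z + 30 = 30 + Z)
L(K) = 1/(27 + K) (L(K) = 1/(K + 27) = 1/(27 + K))
L(j(d(-3, 1), 1))**2 = (1/(27 + (30 + 2)))**2 = (1/(27 + 32))**2 = (1/59)**2 = 1/3481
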